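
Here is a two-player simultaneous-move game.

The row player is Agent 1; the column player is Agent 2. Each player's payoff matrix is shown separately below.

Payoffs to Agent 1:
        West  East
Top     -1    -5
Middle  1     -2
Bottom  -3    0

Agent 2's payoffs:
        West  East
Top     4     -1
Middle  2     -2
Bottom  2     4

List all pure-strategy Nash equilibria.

Mark each player's best response to every combination of opponents' strategies; a profile where every player is best-responding is a pure Nash equilibrium.
Agent 1 against West: payoffs -1, 1, -3 → best response Middle.
Agent 1 against East: payoffs -5, -2, 0 → best response Bottom.
Agent 2 against Top: payoffs 4, -1 → best response West.
Agent 2 against Middle: payoffs 2, -2 → best response West.
Agent 2 against Bottom: payoffs 2, 4 → best response East.
Mutual best responses: (Middle, West); (Bottom, East).

(Middle, West), (Bottom, East)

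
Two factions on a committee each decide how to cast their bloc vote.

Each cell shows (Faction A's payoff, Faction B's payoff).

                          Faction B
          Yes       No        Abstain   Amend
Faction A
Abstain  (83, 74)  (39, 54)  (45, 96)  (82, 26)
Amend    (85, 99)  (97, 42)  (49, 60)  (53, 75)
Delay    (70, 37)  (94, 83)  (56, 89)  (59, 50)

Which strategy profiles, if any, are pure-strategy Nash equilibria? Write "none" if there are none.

The pure Nash equilibria are (Amend, Yes) and (Delay, Abstain).

Check each profile: it is a Nash equilibrium iff no player can strictly gain by switching unilaterally.
(Abstain, Yes): Faction A can switch to Amend (83 → 85). Not NE.
(Abstain, No): Faction A can switch to Amend (39 → 97). Not NE.
(Abstain, Abstain): Faction A can switch to Amend (45 → 49). Not NE.
(Abstain, Amend): Faction B can switch to Yes (26 → 74). Not NE.
(Amend, Yes): Faction A gets 85, best alternative 83; Faction B gets 99, best alternative 75. No profitable deviation — NE.
(Amend, No): Faction B can switch to Yes (42 → 99). Not NE.
(Amend, Abstain): Faction A can switch to Delay (49 → 56). Not NE.
(Amend, Amend): Faction A can switch to Abstain (53 → 82). Not NE.
(Delay, Yes): Faction A can switch to Abstain (70 → 83). Not NE.
(Delay, Abstain): Faction A gets 56, best alternative 49; Faction B gets 89, best alternative 83. No profitable deviation — NE.
(The remaining 2 profiles each have a profitable deviation by the same check.)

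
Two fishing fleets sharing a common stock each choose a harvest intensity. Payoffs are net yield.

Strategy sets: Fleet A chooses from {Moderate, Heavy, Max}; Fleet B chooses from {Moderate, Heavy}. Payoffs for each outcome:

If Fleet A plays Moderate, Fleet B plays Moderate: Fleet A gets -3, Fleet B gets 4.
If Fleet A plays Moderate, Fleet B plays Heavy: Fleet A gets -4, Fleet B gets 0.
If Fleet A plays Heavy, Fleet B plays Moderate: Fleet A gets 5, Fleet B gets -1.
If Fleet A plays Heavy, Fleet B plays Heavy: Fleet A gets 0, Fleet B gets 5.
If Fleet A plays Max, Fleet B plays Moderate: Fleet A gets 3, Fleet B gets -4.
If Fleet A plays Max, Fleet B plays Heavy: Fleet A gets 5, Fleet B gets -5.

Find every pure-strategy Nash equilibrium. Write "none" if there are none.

There is no pure-strategy Nash equilibrium.

Fleet A against Moderate: payoffs -3, 5, 3 → best response Heavy.
Fleet A against Heavy: payoffs -4, 0, 5 → best response Max.
Fleet B against Moderate: payoffs 4, 0 → best response Moderate.
Fleet B against Heavy: payoffs -1, 5 → best response Heavy.
Fleet B against Max: payoffs -4, -5 → best response Moderate.
No profile is a mutual best response for all players.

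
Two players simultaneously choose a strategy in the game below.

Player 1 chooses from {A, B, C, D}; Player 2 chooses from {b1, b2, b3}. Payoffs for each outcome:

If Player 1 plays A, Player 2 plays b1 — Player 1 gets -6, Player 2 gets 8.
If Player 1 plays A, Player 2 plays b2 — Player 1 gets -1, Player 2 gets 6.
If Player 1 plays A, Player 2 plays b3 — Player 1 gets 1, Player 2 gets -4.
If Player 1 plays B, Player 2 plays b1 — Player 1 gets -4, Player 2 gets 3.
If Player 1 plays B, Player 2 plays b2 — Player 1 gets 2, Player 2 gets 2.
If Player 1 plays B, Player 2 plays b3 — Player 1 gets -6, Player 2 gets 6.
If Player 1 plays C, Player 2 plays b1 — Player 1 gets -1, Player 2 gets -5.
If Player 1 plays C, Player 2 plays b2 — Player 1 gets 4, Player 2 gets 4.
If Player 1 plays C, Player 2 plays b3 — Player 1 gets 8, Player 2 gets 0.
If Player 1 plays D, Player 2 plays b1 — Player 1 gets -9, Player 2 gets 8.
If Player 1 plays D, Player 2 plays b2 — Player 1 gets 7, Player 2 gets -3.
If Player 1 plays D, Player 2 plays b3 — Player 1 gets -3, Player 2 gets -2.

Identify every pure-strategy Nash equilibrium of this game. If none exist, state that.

(A, b1): Player 1 can switch to B (-6 → -4). Not NE.
(A, b2): Player 1 can switch to B (-1 → 2). Not NE.
(A, b3): Player 1 can switch to C (1 → 8). Not NE.
(B, b1): Player 1 can switch to C (-4 → -1). Not NE.
(B, b2): Player 1 can switch to C (2 → 4). Not NE.
(B, b3): Player 1 can switch to A (-6 → 1). Not NE.
(C, b1): Player 2 can switch to b2 (-5 → 4). Not NE.
(C, b2): Player 1 can switch to D (4 → 7). Not NE.
(The remaining 4 profiles each have a profitable deviation by the same check.)

none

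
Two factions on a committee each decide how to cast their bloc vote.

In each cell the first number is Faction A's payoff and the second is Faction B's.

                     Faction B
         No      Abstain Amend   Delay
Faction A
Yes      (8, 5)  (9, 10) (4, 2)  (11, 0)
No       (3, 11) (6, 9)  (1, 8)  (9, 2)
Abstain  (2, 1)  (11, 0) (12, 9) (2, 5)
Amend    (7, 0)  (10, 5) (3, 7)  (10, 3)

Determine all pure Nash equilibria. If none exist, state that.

Faction A against No: payoffs 8, 3, 2, 7 → best response Yes.
Faction A against Abstain: payoffs 9, 6, 11, 10 → best response Abstain.
Faction A against Amend: payoffs 4, 1, 12, 3 → best response Abstain.
Faction A against Delay: payoffs 11, 9, 2, 10 → best response Yes.
Faction B against Yes: payoffs 5, 10, 2, 0 → best response Abstain.
Faction B against No: payoffs 11, 9, 8, 2 → best response No.
Faction B against Abstain: payoffs 1, 0, 9, 5 → best response Amend.
Faction B against Amend: payoffs 0, 5, 7, 3 → best response Amend.
Mutual best responses: (Abstain, Amend).

The unique pure-strategy Nash equilibrium is (Abstain, Amend).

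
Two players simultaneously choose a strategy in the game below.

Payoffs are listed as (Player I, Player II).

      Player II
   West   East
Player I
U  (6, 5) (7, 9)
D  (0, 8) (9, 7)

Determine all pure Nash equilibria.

This game has no pure Nash equilibrium.

(U, West): Player II can switch to East (5 → 9). Not NE.
(U, East): Player I can switch to D (7 → 9). Not NE.
(D, West): Player I can switch to U (0 → 6). Not NE.
(D, East): Player II can switch to West (7 → 8). Not NE.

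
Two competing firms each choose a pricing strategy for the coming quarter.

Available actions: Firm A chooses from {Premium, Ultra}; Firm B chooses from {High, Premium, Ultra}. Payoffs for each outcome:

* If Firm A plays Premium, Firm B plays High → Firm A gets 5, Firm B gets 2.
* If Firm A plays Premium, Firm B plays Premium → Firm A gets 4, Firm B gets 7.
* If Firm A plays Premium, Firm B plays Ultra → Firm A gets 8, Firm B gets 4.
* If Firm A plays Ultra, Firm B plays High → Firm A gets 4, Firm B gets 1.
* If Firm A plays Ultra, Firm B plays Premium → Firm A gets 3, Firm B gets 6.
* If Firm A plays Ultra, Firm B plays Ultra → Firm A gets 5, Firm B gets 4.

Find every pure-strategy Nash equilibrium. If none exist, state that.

Pure NE: (Premium, Premium)

Firm A against High: payoffs 5, 4 → best response Premium.
Firm A against Premium: payoffs 4, 3 → best response Premium.
Firm A against Ultra: payoffs 8, 5 → best response Premium.
Firm B against Premium: payoffs 2, 7, 4 → best response Premium.
Firm B against Ultra: payoffs 1, 6, 4 → best response Premium.
Mutual best responses: (Premium, Premium).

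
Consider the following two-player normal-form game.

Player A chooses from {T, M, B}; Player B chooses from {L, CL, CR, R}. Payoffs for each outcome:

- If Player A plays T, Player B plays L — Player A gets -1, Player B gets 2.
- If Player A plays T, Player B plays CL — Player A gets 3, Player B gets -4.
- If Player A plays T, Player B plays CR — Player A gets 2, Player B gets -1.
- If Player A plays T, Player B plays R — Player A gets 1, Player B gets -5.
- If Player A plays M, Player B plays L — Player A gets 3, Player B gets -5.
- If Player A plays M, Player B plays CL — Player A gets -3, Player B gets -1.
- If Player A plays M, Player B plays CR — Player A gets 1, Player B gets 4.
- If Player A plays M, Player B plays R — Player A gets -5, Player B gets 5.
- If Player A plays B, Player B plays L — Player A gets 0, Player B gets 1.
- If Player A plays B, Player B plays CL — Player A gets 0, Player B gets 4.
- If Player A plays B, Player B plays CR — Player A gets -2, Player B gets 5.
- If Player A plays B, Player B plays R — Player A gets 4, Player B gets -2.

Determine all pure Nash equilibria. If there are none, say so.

There is no pure-strategy Nash equilibrium.

(T, L): Player A can switch to M (-1 → 3). Not NE.
(T, CL): Player B can switch to L (-4 → 2). Not NE.
(T, CR): Player B can switch to L (-1 → 2). Not NE.
(T, R): Player A can switch to B (1 → 4). Not NE.
(M, L): Player B can switch to CL (-5 → -1). Not NE.
(M, CL): Player A can switch to T (-3 → 3). Not NE.
(M, CR): Player A can switch to T (1 → 2). Not NE.
(M, R): Player A can switch to T (-5 → 1). Not NE.
(B, L): Player A can switch to M (0 → 3). Not NE.
(B, CL): Player A can switch to T (0 → 3). Not NE.
(The remaining 2 profiles each have a profitable deviation by the same check.)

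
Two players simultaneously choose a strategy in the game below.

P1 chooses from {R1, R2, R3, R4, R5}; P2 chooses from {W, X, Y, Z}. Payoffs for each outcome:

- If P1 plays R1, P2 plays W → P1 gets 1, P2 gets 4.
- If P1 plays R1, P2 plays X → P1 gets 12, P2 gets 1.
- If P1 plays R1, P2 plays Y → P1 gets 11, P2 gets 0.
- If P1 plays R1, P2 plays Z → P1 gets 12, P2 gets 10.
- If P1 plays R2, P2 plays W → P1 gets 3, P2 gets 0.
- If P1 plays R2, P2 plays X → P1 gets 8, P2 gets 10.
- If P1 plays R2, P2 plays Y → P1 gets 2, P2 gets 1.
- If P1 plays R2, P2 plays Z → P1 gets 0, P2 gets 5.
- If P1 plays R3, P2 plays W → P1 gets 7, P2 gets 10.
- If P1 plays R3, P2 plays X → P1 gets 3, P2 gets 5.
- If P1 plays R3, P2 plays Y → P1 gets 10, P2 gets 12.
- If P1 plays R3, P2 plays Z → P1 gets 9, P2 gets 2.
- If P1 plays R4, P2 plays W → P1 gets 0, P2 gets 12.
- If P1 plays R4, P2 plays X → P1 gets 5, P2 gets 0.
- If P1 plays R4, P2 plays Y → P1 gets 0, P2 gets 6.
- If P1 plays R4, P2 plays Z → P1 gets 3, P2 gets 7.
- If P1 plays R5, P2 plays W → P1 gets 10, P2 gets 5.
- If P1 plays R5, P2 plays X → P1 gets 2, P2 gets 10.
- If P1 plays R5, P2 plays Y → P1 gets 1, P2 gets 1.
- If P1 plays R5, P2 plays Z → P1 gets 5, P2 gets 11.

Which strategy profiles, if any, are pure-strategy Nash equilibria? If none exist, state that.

Check each profile: it is a Nash equilibrium iff no player can strictly gain by switching unilaterally.
(R1, W): P1 can switch to R2 (1 → 3). Not NE.
(R1, X): P2 can switch to W (1 → 4). Not NE.
(R1, Y): P2 can switch to W (0 → 4). Not NE.
(R1, Z): P1 gets 12, best alternative 9; P2 gets 10, best alternative 4. No profitable deviation — NE.
(R2, W): P1 can switch to R3 (3 → 7). Not NE.
(R2, X): P1 can switch to R1 (8 → 12). Not NE.
(R2, Y): P1 can switch to R1 (2 → 11). Not NE.
(R2, Z): P1 can switch to R1 (0 → 12). Not NE.
(R3, W): P1 can switch to R5 (7 → 10). Not NE.
(R3, X): P1 can switch to R1 (3 → 12). Not NE.
(R3, Y): P1 can switch to R1 (10 → 11). Not NE.
(R3, Z): P1 can switch to R1 (9 → 12). Not NE.
(R4, W): P1 can switch to R1 (0 → 1). Not NE.
(The remaining 7 profiles each have a profitable deviation by the same check.)

The unique pure-strategy Nash equilibrium is (R1, Z).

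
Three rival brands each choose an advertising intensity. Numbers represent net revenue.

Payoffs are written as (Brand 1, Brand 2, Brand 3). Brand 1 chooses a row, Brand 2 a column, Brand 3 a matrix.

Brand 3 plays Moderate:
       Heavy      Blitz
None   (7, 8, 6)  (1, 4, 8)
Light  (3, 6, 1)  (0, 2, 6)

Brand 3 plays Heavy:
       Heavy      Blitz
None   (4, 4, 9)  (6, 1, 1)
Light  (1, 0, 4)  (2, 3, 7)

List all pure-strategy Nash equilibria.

(None, Heavy, Moderate): Brand 3 can switch to Heavy (6 → 9). Not NE.
(None, Heavy, Heavy): Brand 1 gets 4, best alternative 1; Brand 2 gets 4, best alternative 1; Brand 3 gets 9, best alternative 6. No profitable deviation — NE.
(None, Blitz, Moderate): Brand 2 can switch to Heavy (4 → 8). Not NE.
(None, Blitz, Heavy): Brand 2 can switch to Heavy (1 → 4). Not NE.
(Light, Heavy, Moderate): Brand 1 can switch to None (3 → 7). Not NE.
(Light, Heavy, Heavy): Brand 1 can switch to None (1 → 4). Not NE.
(Light, Blitz, Moderate): Brand 1 can switch to None (0 → 1). Not NE.
(Light, Blitz, Heavy): Brand 1 can switch to None (2 → 6). Not NE.

The unique pure-strategy Nash equilibrium is (None, Heavy, Heavy).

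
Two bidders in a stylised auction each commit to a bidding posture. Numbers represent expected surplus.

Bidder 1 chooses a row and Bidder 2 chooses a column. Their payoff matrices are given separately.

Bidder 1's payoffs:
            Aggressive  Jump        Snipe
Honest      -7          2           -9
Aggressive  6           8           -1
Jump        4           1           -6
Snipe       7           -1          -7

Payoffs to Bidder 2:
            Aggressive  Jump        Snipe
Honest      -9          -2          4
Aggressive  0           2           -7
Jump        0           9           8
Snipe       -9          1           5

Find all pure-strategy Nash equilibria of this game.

Check each profile: it is a Nash equilibrium iff no player can strictly gain by switching unilaterally.
(Honest, Aggressive): Bidder 1 can switch to Aggressive (-7 → 6). Not NE.
(Honest, Jump): Bidder 1 can switch to Aggressive (2 → 8). Not NE.
(Honest, Snipe): Bidder 1 can switch to Aggressive (-9 → -1). Not NE.
(Aggressive, Aggressive): Bidder 1 can switch to Snipe (6 → 7). Not NE.
(Aggressive, Jump): Bidder 1 gets 8, best alternative 2; Bidder 2 gets 2, best alternative 0. No profitable deviation — NE.
(Aggressive, Snipe): Bidder 2 can switch to Aggressive (-7 → 0). Not NE.
(Jump, Aggressive): Bidder 1 can switch to Aggressive (4 → 6). Not NE.
(Jump, Jump): Bidder 1 can switch to Honest (1 → 2). Not NE.
(Jump, Snipe): Bidder 1 can switch to Aggressive (-6 → -1). Not NE.
(The remaining 3 profiles each have a profitable deviation by the same check.)

The unique pure-strategy Nash equilibrium is (Aggressive, Jump).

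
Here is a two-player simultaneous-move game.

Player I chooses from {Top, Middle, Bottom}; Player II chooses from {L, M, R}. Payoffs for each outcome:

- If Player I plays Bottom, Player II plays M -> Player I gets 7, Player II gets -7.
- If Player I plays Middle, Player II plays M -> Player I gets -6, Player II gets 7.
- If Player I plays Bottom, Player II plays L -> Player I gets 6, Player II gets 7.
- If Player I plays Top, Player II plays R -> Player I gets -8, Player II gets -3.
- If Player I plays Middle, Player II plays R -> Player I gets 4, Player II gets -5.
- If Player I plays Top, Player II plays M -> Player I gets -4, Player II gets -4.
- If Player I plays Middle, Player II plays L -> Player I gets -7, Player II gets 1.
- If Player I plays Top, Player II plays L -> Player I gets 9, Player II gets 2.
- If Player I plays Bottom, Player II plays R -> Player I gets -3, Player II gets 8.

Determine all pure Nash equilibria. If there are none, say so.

For each strategy profile, look for a profitable unilateral deviation.
(Top, L): Player I gets 9, best alternative 6; Player II gets 2, best alternative -3. No profitable deviation — NE.
(Top, M): Player I can switch to Bottom (-4 → 7). Not NE.
(Top, R): Player I can switch to Middle (-8 → 4). Not NE.
(Middle, L): Player I can switch to Top (-7 → 9). Not NE.
(Middle, M): Player I can switch to Top (-6 → -4). Not NE.
(Middle, R): Player II can switch to L (-5 → 1). Not NE.
(Bottom, L): Player I can switch to Top (6 → 9). Not NE.
(Bottom, M): Player II can switch to L (-7 → 7). Not NE.
(Bottom, R): Player I can switch to Middle (-3 → 4). Not NE.

Pure NE: (Top, L)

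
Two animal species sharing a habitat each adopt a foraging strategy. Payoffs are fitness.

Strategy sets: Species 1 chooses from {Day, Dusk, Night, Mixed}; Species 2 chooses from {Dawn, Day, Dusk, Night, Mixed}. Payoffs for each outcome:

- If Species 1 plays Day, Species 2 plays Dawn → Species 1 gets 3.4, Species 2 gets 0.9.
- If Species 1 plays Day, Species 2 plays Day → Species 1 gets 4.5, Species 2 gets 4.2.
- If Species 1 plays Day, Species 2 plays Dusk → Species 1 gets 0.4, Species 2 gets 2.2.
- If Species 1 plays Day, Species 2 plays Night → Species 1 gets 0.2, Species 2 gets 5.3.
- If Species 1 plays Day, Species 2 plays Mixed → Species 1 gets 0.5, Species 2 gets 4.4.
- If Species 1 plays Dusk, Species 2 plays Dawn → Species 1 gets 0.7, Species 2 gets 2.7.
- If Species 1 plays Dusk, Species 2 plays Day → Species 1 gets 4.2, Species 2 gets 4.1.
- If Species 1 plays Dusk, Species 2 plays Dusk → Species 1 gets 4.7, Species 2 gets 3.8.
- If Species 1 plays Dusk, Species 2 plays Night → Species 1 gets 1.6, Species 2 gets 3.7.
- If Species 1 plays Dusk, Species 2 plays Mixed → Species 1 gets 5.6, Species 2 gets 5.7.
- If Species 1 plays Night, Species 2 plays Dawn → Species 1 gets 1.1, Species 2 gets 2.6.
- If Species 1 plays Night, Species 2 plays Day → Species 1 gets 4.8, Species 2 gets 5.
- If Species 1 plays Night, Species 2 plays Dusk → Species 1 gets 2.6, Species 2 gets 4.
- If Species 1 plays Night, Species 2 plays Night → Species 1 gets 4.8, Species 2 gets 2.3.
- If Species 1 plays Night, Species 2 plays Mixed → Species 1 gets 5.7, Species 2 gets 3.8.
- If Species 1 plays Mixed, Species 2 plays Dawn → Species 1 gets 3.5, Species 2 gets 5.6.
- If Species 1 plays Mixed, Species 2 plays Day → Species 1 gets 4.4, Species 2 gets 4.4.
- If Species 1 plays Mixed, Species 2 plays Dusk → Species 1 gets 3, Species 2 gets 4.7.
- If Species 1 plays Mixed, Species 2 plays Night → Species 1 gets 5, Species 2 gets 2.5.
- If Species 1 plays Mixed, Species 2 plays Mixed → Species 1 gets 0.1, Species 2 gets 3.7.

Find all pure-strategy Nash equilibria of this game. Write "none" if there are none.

Species 1 against Dawn: payoffs 3.4, 0.7, 1.1, 3.5 → best response Mixed.
Species 1 against Day: payoffs 4.5, 4.2, 4.8, 4.4 → best response Night.
Species 1 against Dusk: payoffs 0.4, 4.7, 2.6, 3 → best response Dusk.
Species 1 against Night: payoffs 0.2, 1.6, 4.8, 5 → best response Mixed.
Species 1 against Mixed: payoffs 0.5, 5.6, 5.7, 0.1 → best response Night.
Species 2 against Day: payoffs 0.9, 4.2, 2.2, 5.3, 4.4 → best response Night.
Species 2 against Dusk: payoffs 2.7, 4.1, 3.8, 3.7, 5.7 → best response Mixed.
Species 2 against Night: payoffs 2.6, 5, 4, 2.3, 3.8 → best response Day.
Species 2 against Mixed: payoffs 5.6, 4.4, 4.7, 2.5, 3.7 → best response Dawn.
Mutual best responses: (Night, Day); (Mixed, Dawn).

(Night, Day); (Mixed, Dawn)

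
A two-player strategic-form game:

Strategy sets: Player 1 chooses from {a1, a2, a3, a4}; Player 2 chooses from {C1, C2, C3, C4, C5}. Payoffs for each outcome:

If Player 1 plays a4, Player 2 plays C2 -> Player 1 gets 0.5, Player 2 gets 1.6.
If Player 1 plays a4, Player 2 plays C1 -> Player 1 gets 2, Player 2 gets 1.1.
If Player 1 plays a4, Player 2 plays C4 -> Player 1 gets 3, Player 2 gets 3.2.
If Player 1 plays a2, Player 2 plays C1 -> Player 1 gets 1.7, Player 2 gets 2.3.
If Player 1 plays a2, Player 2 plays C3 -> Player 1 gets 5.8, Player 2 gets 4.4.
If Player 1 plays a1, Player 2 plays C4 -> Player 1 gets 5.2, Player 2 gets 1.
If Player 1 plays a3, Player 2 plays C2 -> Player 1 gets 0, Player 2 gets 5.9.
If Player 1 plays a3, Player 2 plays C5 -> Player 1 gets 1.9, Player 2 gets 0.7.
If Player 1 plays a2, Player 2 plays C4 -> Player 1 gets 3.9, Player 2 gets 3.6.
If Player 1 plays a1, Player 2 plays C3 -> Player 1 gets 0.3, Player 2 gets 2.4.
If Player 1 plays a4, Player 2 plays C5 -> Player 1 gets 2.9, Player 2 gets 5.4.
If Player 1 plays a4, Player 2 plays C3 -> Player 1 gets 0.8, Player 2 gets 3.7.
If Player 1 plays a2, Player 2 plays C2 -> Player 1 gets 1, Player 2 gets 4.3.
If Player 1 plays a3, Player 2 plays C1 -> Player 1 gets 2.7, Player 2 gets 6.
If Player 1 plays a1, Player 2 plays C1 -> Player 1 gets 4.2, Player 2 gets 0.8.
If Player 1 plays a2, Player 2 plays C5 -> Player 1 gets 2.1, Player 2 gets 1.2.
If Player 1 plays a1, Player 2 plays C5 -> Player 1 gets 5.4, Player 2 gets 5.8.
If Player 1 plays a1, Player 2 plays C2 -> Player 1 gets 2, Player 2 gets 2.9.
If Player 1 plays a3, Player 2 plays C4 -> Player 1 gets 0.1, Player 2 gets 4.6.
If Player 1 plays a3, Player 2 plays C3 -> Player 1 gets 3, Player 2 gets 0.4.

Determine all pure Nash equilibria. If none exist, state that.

(a1, C5) and (a2, C3)

(a1, C1): Player 2 can switch to C2 (0.8 → 2.9). Not NE.
(a1, C2): Player 2 can switch to C5 (2.9 → 5.8). Not NE.
(a1, C3): Player 1 can switch to a2 (0.3 → 5.8). Not NE.
(a1, C4): Player 2 can switch to C2 (1 → 2.9). Not NE.
(a1, C5): Player 1 gets 5.4, best alternative 2.9; Player 2 gets 5.8, best alternative 2.9. No profitable deviation — NE.
(a2, C1): Player 1 can switch to a1 (1.7 → 4.2). Not NE.
(a2, C2): Player 1 can switch to a1 (1 → 2). Not NE.
(a2, C3): Player 1 gets 5.8, best alternative 3; Player 2 gets 4.4, best alternative 4.3. No profitable deviation — NE.
(The remaining 12 profiles each have a profitable deviation by the same check.)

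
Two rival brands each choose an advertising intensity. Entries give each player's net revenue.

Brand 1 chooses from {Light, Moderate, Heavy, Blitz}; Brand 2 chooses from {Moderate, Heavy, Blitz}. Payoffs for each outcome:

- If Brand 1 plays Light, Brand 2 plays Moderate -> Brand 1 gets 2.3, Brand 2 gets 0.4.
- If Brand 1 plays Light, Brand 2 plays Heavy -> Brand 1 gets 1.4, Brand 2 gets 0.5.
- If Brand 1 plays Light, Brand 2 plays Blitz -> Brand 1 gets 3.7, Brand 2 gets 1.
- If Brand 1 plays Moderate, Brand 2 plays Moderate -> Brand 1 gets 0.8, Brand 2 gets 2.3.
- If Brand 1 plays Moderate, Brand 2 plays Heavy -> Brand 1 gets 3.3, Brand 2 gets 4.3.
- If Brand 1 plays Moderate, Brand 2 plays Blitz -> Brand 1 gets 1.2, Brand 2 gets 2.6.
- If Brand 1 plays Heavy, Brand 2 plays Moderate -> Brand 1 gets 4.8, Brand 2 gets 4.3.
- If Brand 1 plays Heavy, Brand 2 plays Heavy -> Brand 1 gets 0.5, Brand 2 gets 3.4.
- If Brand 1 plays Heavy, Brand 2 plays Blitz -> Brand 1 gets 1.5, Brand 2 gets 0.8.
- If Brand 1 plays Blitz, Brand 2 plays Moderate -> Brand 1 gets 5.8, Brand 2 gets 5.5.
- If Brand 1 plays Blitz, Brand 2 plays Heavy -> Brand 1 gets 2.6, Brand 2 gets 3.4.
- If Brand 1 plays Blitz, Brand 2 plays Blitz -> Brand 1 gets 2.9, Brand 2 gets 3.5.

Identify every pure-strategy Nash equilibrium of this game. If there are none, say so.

Brand 1 against Moderate: payoffs 2.3, 0.8, 4.8, 5.8 → best response Blitz.
Brand 1 against Heavy: payoffs 1.4, 3.3, 0.5, 2.6 → best response Moderate.
Brand 1 against Blitz: payoffs 3.7, 1.2, 1.5, 2.9 → best response Light.
Brand 2 against Light: payoffs 0.4, 0.5, 1 → best response Blitz.
Brand 2 against Moderate: payoffs 2.3, 4.3, 2.6 → best response Heavy.
Brand 2 against Heavy: payoffs 4.3, 3.4, 0.8 → best response Moderate.
Brand 2 against Blitz: payoffs 5.5, 3.4, 3.5 → best response Moderate.
Mutual best responses: (Light, Blitz); (Moderate, Heavy); (Blitz, Moderate).

Pure-strategy Nash equilibria: (Light, Blitz); (Moderate, Heavy); (Blitz, Moderate)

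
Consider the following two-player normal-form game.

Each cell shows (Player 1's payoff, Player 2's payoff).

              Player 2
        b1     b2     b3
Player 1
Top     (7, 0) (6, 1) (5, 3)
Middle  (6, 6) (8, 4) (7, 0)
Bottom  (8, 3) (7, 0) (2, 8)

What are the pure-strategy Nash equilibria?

For each player, find the best response to each opponent profile; mutual best responses are the pure NE.
Player 1 against b1: payoffs 7, 6, 8 → best response Bottom.
Player 1 against b2: payoffs 6, 8, 7 → best response Middle.
Player 1 against b3: payoffs 5, 7, 2 → best response Middle.
Player 2 against Top: payoffs 0, 1, 3 → best response b3.
Player 2 against Middle: payoffs 6, 4, 0 → best response b1.
Player 2 against Bottom: payoffs 3, 0, 8 → best response b3.
No profile is a mutual best response for all players.

This game has no pure Nash equilibrium.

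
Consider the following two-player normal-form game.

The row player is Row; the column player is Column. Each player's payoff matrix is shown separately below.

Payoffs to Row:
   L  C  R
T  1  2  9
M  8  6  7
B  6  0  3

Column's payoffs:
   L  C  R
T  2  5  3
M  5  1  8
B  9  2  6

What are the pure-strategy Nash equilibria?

There is no pure-strategy Nash equilibrium.

Row against L: payoffs 1, 8, 6 → best response M.
Row against C: payoffs 2, 6, 0 → best response M.
Row against R: payoffs 9, 7, 3 → best response T.
Column against T: payoffs 2, 5, 3 → best response C.
Column against M: payoffs 5, 1, 8 → best response R.
Column against B: payoffs 9, 2, 6 → best response L.
No profile is a mutual best response for all players.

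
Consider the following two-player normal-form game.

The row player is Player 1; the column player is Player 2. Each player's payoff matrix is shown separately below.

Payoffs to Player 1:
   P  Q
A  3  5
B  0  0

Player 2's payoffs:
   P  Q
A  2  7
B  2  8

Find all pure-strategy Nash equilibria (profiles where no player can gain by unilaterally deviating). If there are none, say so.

The unique pure-strategy Nash equilibrium is (A, Q).

Player 1 against P: payoffs 3, 0 → best response A.
Player 1 against Q: payoffs 5, 0 → best response A.
Player 2 against A: payoffs 2, 7 → best response Q.
Player 2 against B: payoffs 2, 8 → best response Q.
Mutual best responses: (A, Q).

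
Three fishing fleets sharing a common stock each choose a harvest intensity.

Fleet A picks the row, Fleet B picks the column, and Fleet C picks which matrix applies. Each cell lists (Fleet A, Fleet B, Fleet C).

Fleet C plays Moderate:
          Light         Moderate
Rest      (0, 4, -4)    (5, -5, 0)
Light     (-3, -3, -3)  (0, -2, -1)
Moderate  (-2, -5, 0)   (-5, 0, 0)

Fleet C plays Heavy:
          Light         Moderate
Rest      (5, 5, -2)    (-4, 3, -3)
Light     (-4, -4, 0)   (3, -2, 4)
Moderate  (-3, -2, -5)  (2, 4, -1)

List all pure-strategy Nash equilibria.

Mark each player's best response to every combination of opponents' strategies; a profile where every player is best-responding is a pure Nash equilibrium.
Fleet A against (Light, Moderate): payoffs 0, -3, -2 → best response Rest.
Fleet A against (Light, Heavy): payoffs 5, -4, -3 → best response Rest.
Fleet A against (Moderate, Moderate): payoffs 5, 0, -5 → best response Rest.
Fleet A against (Moderate, Heavy): payoffs -4, 3, 2 → best response Light.
Fleet B against (Rest, Moderate): payoffs 4, -5 → best response Light.
Fleet B against (Rest, Heavy): payoffs 5, 3 → best response Light.
Fleet B against (Light, Moderate): payoffs -3, -2 → best response Moderate.
Fleet B against (Light, Heavy): payoffs -4, -2 → best response Moderate.
Fleet B against (Moderate, Moderate): payoffs -5, 0 → best response Moderate.
Fleet B against (Moderate, Heavy): payoffs -2, 4 → best response Moderate.
Fleet C against (Rest, Light): payoffs -4, -2 → best response Heavy.
Fleet C against (Rest, Moderate): payoffs 0, -3 → best response Moderate.
Fleet C against (Light, Light): payoffs -3, 0 → best response Heavy.
Fleet C against (Light, Moderate): payoffs -1, 4 → best response Heavy.
Fleet C against (Moderate, Light): payoffs 0, -5 → best response Moderate.
Fleet C against (Moderate, Moderate): payoffs 0, -1 → best response Moderate.
Mutual best responses: (Rest, Light, Heavy); (Light, Moderate, Heavy).

(Rest, Light, Heavy) and (Light, Moderate, Heavy)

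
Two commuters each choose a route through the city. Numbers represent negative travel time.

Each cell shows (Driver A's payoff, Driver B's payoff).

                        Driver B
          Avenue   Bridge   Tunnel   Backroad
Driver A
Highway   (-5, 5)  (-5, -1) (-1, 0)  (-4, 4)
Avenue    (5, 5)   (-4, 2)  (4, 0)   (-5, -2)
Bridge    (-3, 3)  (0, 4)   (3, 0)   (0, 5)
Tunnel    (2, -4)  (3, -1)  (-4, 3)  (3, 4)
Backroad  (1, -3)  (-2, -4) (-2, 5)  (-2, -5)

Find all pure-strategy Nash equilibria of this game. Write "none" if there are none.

(Highway, Avenue): Driver A can switch to Avenue (-5 → 5). Not NE.
(Highway, Bridge): Driver A can switch to Avenue (-5 → -4). Not NE.
(Highway, Tunnel): Driver A can switch to Avenue (-1 → 4). Not NE.
(Highway, Backroad): Driver A can switch to Bridge (-4 → 0). Not NE.
(Avenue, Avenue): Driver A gets 5, best alternative 2; Driver B gets 5, best alternative 2. No profitable deviation — NE.
(Avenue, Bridge): Driver A can switch to Bridge (-4 → 0). Not NE.
(Avenue, Tunnel): Driver B can switch to Avenue (0 → 5). Not NE.
(Avenue, Backroad): Driver A can switch to Highway (-5 → -4). Not NE.
(Bridge, Avenue): Driver A can switch to Avenue (-3 → 5). Not NE.
(Bridge, Bridge): Driver A can switch to Tunnel (0 → 3). Not NE.
(Bridge, Tunnel): Driver A can switch to Avenue (3 → 4). Not NE.
(Tunnel, Backroad): Driver A gets 3, best alternative 0; Driver B gets 4, best alternative 3. No profitable deviation — NE.
(The remaining 8 profiles each have a profitable deviation by the same check.)

(Avenue, Avenue) and (Tunnel, Backroad)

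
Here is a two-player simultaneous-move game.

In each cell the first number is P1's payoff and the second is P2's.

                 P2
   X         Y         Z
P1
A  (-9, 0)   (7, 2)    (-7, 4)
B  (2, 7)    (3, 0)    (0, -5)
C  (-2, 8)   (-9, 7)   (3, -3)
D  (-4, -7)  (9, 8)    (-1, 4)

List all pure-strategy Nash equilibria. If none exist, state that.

Mark each player's best response to every combination of opponents' strategies; a profile where every player is best-responding is a pure Nash equilibrium.
P1 against X: payoffs -9, 2, -2, -4 → best response B.
P1 against Y: payoffs 7, 3, -9, 9 → best response D.
P1 against Z: payoffs -7, 0, 3, -1 → best response C.
P2 against A: payoffs 0, 2, 4 → best response Z.
P2 against B: payoffs 7, 0, -5 → best response X.
P2 against C: payoffs 8, 7, -3 → best response X.
P2 against D: payoffs -7, 8, 4 → best response Y.
Mutual best responses: (B, X); (D, Y).

The pure Nash equilibria are (B, X) and (D, Y).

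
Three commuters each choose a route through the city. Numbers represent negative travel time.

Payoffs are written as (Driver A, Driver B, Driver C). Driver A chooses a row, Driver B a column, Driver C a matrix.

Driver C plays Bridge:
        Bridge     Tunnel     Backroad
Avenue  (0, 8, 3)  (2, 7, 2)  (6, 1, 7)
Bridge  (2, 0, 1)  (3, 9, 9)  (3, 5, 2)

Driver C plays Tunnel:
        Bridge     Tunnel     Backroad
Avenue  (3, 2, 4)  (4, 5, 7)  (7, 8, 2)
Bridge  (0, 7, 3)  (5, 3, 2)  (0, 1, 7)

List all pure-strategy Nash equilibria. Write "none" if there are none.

Pure NE: (Bridge, Tunnel, Bridge)

Driver A against (Bridge, Bridge): payoffs 0, 2 → best response Bridge.
Driver A against (Bridge, Tunnel): payoffs 3, 0 → best response Avenue.
Driver A against (Tunnel, Bridge): payoffs 2, 3 → best response Bridge.
Driver A against (Tunnel, Tunnel): payoffs 4, 5 → best response Bridge.
Driver A against (Backroad, Bridge): payoffs 6, 3 → best response Avenue.
Driver A against (Backroad, Tunnel): payoffs 7, 0 → best response Avenue.
Driver B against (Avenue, Bridge): payoffs 8, 7, 1 → best response Bridge.
Driver B against (Avenue, Tunnel): payoffs 2, 5, 8 → best response Backroad.
Driver B against (Bridge, Bridge): payoffs 0, 9, 5 → best response Tunnel.
Driver B against (Bridge, Tunnel): payoffs 7, 3, 1 → best response Bridge.
Driver C against (Avenue, Bridge): payoffs 3, 4 → best response Tunnel.
Driver C against (Avenue, Tunnel): payoffs 2, 7 → best response Tunnel.
Driver C against (Avenue, Backroad): payoffs 7, 2 → best response Bridge.
Driver C against (Bridge, Bridge): payoffs 1, 3 → best response Tunnel.
Driver C against (Bridge, Tunnel): payoffs 9, 2 → best response Bridge.
Driver C against (Bridge, Backroad): payoffs 2, 7 → best response Tunnel.
Mutual best responses: (Bridge, Tunnel, Bridge).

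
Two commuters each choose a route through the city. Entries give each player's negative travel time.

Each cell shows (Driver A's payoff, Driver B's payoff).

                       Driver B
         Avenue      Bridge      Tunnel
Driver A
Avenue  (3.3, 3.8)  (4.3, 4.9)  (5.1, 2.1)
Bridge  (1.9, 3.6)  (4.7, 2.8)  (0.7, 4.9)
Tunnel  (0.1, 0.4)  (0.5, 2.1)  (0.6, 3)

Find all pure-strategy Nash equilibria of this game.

No pure-strategy Nash equilibrium.

Driver A against Avenue: payoffs 3.3, 1.9, 0.1 → best response Avenue.
Driver A against Bridge: payoffs 4.3, 4.7, 0.5 → best response Bridge.
Driver A against Tunnel: payoffs 5.1, 0.7, 0.6 → best response Avenue.
Driver B against Avenue: payoffs 3.8, 4.9, 2.1 → best response Bridge.
Driver B against Bridge: payoffs 3.6, 2.8, 4.9 → best response Tunnel.
Driver B against Tunnel: payoffs 0.4, 2.1, 3 → best response Tunnel.
No profile is a mutual best response for all players.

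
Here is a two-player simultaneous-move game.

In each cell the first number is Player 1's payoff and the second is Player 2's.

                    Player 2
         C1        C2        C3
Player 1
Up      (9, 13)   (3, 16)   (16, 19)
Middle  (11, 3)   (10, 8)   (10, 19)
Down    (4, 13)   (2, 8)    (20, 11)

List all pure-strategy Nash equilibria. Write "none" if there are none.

none

(Up, C1): Player 1 can switch to Middle (9 → 11). Not NE.
(Up, C2): Player 1 can switch to Middle (3 → 10). Not NE.
(Up, C3): Player 1 can switch to Down (16 → 20). Not NE.
(Middle, C1): Player 2 can switch to C2 (3 → 8). Not NE.
(Middle, C2): Player 2 can switch to C3 (8 → 19). Not NE.
(Middle, C3): Player 1 can switch to Up (10 → 16). Not NE.
(Down, C1): Player 1 can switch to Up (4 → 9). Not NE.
(Down, C2): Player 1 can switch to Up (2 → 3). Not NE.
(Down, C3): Player 2 can switch to C1 (11 → 13). Not NE.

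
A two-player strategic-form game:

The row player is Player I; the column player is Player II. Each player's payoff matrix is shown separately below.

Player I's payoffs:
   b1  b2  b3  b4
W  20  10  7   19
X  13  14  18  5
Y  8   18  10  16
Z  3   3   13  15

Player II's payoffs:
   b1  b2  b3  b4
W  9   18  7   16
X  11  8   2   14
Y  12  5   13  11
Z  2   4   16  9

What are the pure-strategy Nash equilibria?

There is no pure-strategy Nash equilibrium.

Check each profile: it is a Nash equilibrium iff no player can strictly gain by switching unilaterally.
(W, b1): Player II can switch to b2 (9 → 18). Not NE.
(W, b2): Player I can switch to X (10 → 14). Not NE.
(W, b3): Player I can switch to X (7 → 18). Not NE.
(W, b4): Player II can switch to b2 (16 → 18). Not NE.
(X, b1): Player I can switch to W (13 → 20). Not NE.
(X, b2): Player I can switch to Y (14 → 18). Not NE.
(X, b3): Player II can switch to b1 (2 → 11). Not NE.
(X, b4): Player I can switch to W (5 → 19). Not NE.
(Y, b1): Player I can switch to W (8 → 20). Not NE.
(Y, b2): Player II can switch to b1 (5 → 12). Not NE.
(The remaining 6 profiles each have a profitable deviation by the same check.)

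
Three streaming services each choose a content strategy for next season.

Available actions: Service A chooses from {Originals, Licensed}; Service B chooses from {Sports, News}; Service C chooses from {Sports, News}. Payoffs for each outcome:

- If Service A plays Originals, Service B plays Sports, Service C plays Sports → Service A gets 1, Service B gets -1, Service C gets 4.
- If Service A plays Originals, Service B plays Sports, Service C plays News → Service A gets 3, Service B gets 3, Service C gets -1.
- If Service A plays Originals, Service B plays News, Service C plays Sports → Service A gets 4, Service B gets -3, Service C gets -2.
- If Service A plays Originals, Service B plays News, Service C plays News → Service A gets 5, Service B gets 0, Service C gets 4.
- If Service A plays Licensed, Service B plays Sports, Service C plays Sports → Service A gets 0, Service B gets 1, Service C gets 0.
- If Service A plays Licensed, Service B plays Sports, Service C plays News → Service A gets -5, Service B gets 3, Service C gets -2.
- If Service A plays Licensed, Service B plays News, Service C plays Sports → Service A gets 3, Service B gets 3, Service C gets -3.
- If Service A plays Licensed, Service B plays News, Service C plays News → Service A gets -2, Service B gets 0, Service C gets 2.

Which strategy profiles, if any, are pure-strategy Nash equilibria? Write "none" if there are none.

(Originals, Sports, Sports): Service A gets 1, best alternative 0; Service B gets -1, best alternative -3; Service C gets 4, best alternative -1. No profitable deviation — NE.
(Originals, Sports, News): Service C can switch to Sports (-1 → 4). Not NE.
(Originals, News, Sports): Service B can switch to Sports (-3 → -1). Not NE.
(Originals, News, News): Service B can switch to Sports (0 → 3). Not NE.
(Licensed, Sports, Sports): Service A can switch to Originals (0 → 1). Not NE.
(Licensed, Sports, News): Service A can switch to Originals (-5 → 3). Not NE.
(Licensed, News, Sports): Service A can switch to Originals (3 → 4). Not NE.
(Licensed, News, News): Service A can switch to Originals (-2 → 5). Not NE.

The unique pure-strategy Nash equilibrium is (Originals, Sports, Sports).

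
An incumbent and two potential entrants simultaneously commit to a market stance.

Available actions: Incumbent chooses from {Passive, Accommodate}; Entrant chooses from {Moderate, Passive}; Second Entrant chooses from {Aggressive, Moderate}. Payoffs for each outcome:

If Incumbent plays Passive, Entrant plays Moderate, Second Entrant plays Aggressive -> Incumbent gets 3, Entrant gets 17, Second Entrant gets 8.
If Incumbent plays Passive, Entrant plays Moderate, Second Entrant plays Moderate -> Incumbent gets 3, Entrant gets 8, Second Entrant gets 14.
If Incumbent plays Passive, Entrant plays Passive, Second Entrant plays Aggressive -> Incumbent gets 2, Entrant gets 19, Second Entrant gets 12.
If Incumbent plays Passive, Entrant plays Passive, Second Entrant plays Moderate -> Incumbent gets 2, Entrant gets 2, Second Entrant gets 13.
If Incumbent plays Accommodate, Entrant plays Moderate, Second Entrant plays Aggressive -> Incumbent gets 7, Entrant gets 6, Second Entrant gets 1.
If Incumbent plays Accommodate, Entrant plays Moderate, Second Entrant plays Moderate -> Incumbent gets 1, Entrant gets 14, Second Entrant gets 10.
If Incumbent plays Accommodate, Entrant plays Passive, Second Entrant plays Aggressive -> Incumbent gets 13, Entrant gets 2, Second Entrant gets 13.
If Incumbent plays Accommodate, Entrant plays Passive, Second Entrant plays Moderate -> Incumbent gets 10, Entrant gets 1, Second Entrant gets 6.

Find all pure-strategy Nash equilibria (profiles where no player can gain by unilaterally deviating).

Mark each player's best response to every combination of opponents' strategies; a profile where every player is best-responding is a pure Nash equilibrium.
Incumbent against (Moderate, Aggressive): payoffs 3, 7 → best response Accommodate.
Incumbent against (Moderate, Moderate): payoffs 3, 1 → best response Passive.
Incumbent against (Passive, Aggressive): payoffs 2, 13 → best response Accommodate.
Incumbent against (Passive, Moderate): payoffs 2, 10 → best response Accommodate.
Entrant against (Passive, Aggressive): payoffs 17, 19 → best response Passive.
Entrant against (Passive, Moderate): payoffs 8, 2 → best response Moderate.
Entrant against (Accommodate, Aggressive): payoffs 6, 2 → best response Moderate.
Entrant against (Accommodate, Moderate): payoffs 14, 1 → best response Moderate.
Second Entrant against (Passive, Moderate): payoffs 8, 14 → best response Moderate.
Second Entrant against (Passive, Passive): payoffs 12, 13 → best response Moderate.
Second Entrant against (Accommodate, Moderate): payoffs 1, 10 → best response Moderate.
Second Entrant against (Accommodate, Passive): payoffs 13, 6 → best response Aggressive.
Mutual best responses: (Passive, Moderate, Moderate).

(Passive, Moderate, Moderate)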